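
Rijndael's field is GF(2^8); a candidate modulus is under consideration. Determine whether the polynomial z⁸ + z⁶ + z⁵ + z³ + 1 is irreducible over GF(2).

Yes

Write f(z) = z⁸ + z⁶ + z⁵ + z³ + 1.
Check for roots in GF(2): f(0) = 1; f(1) = 1.
No roots, so no linear factors.
Monic irreducibles of degree 2 over GF(2): z² + z + 1.
None of them divide f (all give nonzero remainder).
Monic irreducibles of degree 3 over GF(2): z³ + z + 1, z³ + z² + 1.
None of them divide f (all give nonzero remainder).
Monic irreducibles of degree 4 over GF(2): z⁴ + z + 1, z⁴ + z³ + 1, z⁴ + z³ + z² + z + 1.
None of them divide f (all give nonzero remainder).
No irreducible factor of degree ≤ 4 exists, so f is irreducible over GF(2).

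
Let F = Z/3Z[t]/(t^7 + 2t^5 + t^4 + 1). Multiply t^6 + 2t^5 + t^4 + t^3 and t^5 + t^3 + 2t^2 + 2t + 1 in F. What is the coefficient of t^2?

Multiply in Z/3Z[t]: (t^6 + 2t^5 + t^4 + t^3)·(t^5 + t^3 + 2t^2 + 2t + 1) = t^11 + 2t^10 + 2t^9 + 2t^8 + t^7 + 2t^6 + t^3.
Reduce using t^7 ≡ t^5 + 2t^4 + 2 (mod t^7 + 2t^5 + t^4 + 1).
Reduced: 2t^6 + 2t^5 + 2t^3 + 1.

0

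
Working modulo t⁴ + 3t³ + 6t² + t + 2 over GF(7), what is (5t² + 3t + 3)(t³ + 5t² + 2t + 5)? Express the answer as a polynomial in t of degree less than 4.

t^3 + 5t^2 + 5t + 3

Multiply in GF(7)[t]: (5t² + 3t + 3)·(t³ + 5t² + 2t + 5) = 5t⁵ + 4t² + 1.
Reduce using t⁴ ≡ 4t³ + t² + 6t + 5 (mod t⁴ + 3t³ + 6t² + t + 2).
Reduced: t³ + 5t² + 5t + 3.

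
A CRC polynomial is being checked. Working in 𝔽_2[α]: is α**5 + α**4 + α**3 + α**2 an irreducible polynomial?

No

Write h(α) = α**5 + α**4 + α**3 + α**2.
Check for roots in 𝔽_2: h(0) = 0 → root; h(1) = 0 → root.
h(0) = 0, so (α) divides h(α); h is reducible.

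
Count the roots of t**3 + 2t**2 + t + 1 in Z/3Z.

Write f(t) = t**3 + 2t**2 + t + 1.
Evaluate at each of the 3 elements of Z/3Z:
f(0) = 1; f(1) = 2; f(2) = 1.
No element is a root.

0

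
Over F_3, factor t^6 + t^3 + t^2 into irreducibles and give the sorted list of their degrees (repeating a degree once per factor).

Write f(t) = t^6 + t^3 + t^2.
Roots in F_3: f(0) = 0 → root; f(1) = 0 → root; f(2) = 1.
Linear factors from roots: (t), (t - 1).
Complete factorization: f(t) = (t - 1)·(t)^2·(t^3 + t^2 + t - 1).
Factor degrees with multiplicity: 1 + 1 + 1 + 3 = 6.

1, 1, 1, 3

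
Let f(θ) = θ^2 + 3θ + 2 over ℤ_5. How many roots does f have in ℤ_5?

2

Evaluate at each of the 5 elements of ℤ_5:
f(0) = 2; f(1) = 1; f(2) = 2; f(3) = 0 → root; f(4) = 0 → root.
Roots: {3, 4}.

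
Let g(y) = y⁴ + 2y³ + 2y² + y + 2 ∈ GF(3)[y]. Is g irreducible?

Yes

Check for roots in GF(3): g(0) = 2; g(1) = 2; g(2) = 2.
No roots, so no linear factors.
Monic irreducibles of degree 2 over GF(3): y² + 1, y² + y + 2, y² + 2y + 2.
None of them divide g (all give nonzero remainder).
No irreducible factor of degree ≤ 2 exists, so g is irreducible over GF(3).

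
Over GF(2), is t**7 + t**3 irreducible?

No

Write m(t) = t**7 + t**3.
Check for roots in GF(2): m(0) = 0 → root; m(1) = 0 → root.
m(0) = 0, so (t) divides m(t); m is reducible.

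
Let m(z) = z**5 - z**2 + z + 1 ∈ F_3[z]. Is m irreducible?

Check for roots in F_3: m(0) = 1; m(1) = 2; m(2) = 1.
No roots, so no linear factors.
Monic irreducibles of degree 2 over GF(3): z**2 + 1, z**2 + z - 1, z**2 - z - 1.
None of them divide m (all give nonzero remainder).
No irreducible factor of degree ≤ 2 exists, so m is irreducible over GF(3).

Yes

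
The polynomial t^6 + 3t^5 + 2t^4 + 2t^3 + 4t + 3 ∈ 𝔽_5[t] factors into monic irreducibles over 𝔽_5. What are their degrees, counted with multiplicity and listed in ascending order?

Write g(t) = t^6 + 3t^5 + 2t^4 + 2t^3 + 4t + 3.
Roots in 𝔽_5: g(0) = 3; g(1) = 0 → root; g(2) = 4; g(3) = 4; g(4) = 2.
Linear factors from roots: (t + 4).
Complete factorization: g(t) = (t + 4)·(t^2 + t + 2)·(t^3 + 3t^2 + t + 1).
Factor degrees with multiplicity: 1 + 2 + 3 = 6.

1, 2, 3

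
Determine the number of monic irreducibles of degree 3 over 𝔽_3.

Gauss's count: N_{3}(3) = (1/3) Σ_{d|3} μ(3/d)·3^d.
Divisors of 3: 1, 3; μ(3/d) for each: -1, 1.
Σ = − 3^1 + 3^3 = 24.
N = 24/3 = 8.

8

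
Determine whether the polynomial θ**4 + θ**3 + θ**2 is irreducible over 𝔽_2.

No

Write g(θ) = θ**4 + θ**3 + θ**2.
Check for roots in 𝔽_2: g(0) = 0 → root; g(1) = 1.
g(0) = 0, so (θ) divides g(θ); g is reducible.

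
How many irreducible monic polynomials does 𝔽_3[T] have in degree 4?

x^(3^4) − x is the product of all monic irreducibles of degree dividing 4; Möbius inversion gives N = (1/4) Σ μ(4/d)·3^d.
Divisors of 4: 1, 2, 4; μ(4/d) for each: 0, -1, 1.
Σ = − 3^2 + 3^4 = 72.
N = 72/4 = 18.

18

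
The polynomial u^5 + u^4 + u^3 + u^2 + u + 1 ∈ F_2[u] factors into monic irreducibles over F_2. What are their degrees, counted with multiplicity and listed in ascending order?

Write g(u) = u^5 + u^4 + u^3 + u^2 + u + 1.
Roots in F_2: g(0) = 1; g(1) = 0 → root.
Linear factors from roots: (u + 1).
Complete factorization: g(u) = (u + 1)·(u^2 + u + 1)^2.
Factor degrees with multiplicity: 1 + 2 + 2 = 5.

1, 2, 2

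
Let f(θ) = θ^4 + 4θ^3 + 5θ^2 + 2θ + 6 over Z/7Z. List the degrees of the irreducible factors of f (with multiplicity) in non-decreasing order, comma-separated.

Complete factorization: f(θ) = (θ^4 + 4θ^3 + 5θ^2 + 2θ + 6).
Factor degrees with multiplicity: 4 = 4.

4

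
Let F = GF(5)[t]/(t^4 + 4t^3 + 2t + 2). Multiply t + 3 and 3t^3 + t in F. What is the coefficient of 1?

4

Multiply in GF(5)[t]: (t + 3)·(3t^3 + t) = 3t^4 + 4t^3 + t^2 + 3t.
Reduce using t^4 ≡ t^3 + 3t + 3 (mod t^4 + 4t^3 + 2t + 2).
Reduced: 2t^3 + t^2 + 2t + 4.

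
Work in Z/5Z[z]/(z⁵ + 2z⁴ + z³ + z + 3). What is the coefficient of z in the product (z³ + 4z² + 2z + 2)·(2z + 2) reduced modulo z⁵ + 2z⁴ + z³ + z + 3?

3

Multiply in Z/5Z[z]: (z³ + 4z² + 2z + 2)·(2z + 2) = 2z⁴ + 2z² + 3z + 4.
Reduced: 2z⁴ + 2z² + 3z + 4.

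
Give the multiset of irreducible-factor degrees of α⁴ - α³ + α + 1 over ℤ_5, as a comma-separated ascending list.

4

Write f(α) = α⁴ - α³ + α + 1.
Roots in ℤ_5: f(0) = 1; f(1) = 2; f(2) = 1; f(3) = 3; f(4) = 2.
Complete factorization: f(α) = (α⁴ - α³ + α + 1).
Factor degrees with multiplicity: 4 = 4.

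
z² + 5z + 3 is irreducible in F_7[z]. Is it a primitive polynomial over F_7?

Write f(z) = z² + 5z + 3.
|GF(7^2)^×| = 7^2 − 1 = 48. Prime factorization: 48 = 2^4·3.
f is primitive ⇔ z has order 48 in GF(7)[z]/(f), i.e. z^(48/q) ≠ 1 for each prime q | 48.
z^(24) mod f = 6.
z^(16) mod f = 2.
None equal 1, so z has full order 48; f is primitive.

Yes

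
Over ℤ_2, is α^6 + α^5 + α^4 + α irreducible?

No

Write m(α) = α^6 + α^5 + α^4 + α.
Check for roots in ℤ_2: m(0) = 0 → root; m(1) = 0 → root.
m(0) = 0, so (α) divides m(α); m is reducible.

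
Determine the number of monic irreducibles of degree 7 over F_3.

312

x^(3^7) − x is the product of all monic irreducibles of degree dividing 7; Möbius inversion gives N = (1/7) Σ μ(7/d)·3^d.
Divisors of 7: 1, 7; μ(7/d) for each: -1, 1.
Σ = − 3^1 + 3^7 = 2184.
N = 2184/7 = 312.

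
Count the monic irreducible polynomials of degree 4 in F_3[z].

The number of monic irreducibles of degree 4 over GF(3) is (1/4)·Σ_{d∣4} μ(4/d) 3^d.
Divisors of 4: 1, 2, 4; μ(4/d) for each: 0, -1, 1.
Σ = − 3^2 + 3^4 = 72.
N = 72/4 = 18.

18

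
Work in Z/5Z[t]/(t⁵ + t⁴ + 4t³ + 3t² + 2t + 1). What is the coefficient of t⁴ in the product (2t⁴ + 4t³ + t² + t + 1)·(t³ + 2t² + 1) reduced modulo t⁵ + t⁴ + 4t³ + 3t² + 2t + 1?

0

Multiply in Z/5Z[t]: (2t⁴ + 4t³ + t² + t + 1)·(t³ + 2t² + 1) = 2t⁷ + 3t⁶ + 4t⁵ + 2t³ + 3t² + t + 1.
Reduce using t⁵ ≡ 4t⁴ + t³ + 2t² + 3t + 4 (mod t⁵ + t⁴ + 4t³ + 3t² + 2t + 1).
Reduced: 4t² + 1.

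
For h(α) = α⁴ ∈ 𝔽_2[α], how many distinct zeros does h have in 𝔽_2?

1

Evaluate at each of the 2 elements of 𝔽_2:
h(0) = 0 → root; h(1) = 1.
Roots: {0}.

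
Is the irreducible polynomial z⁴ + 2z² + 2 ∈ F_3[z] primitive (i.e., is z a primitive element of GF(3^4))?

Write f(z) = z⁴ + 2z² + 2.
|GF(3^4)^×| = 3^4 − 1 = 80. Prime factorization: 80 = 2^4·5.
f is primitive ⇔ z has order 80 in GF(3)[z]/(f), i.e. z^(80/q) ≠ 1 for each prime q | 80.
z^(40) mod f = 2.
z^(16) mod f = 1
Since z^(16) = 1, the order of z divides 16 < 80; not primitive.

No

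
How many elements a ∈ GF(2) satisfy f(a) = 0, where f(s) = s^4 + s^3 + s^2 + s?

2

Evaluate at each of the 2 elements of GF(2):
f(0) = 0 → root; f(1) = 0 → root.
Roots: {0, 1}.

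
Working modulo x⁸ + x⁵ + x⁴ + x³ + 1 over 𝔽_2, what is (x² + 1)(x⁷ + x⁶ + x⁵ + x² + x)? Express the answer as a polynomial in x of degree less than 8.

x^5 + x^4 + x^2 + 1

Multiply in 𝔽_2[x]: (x² + 1)·(x⁷ + x⁶ + x⁵ + x² + x) = x⁹ + x⁸ + x⁶ + x⁵ + x⁴ + x³ + x² + x.
Reduce using x⁸ ≡ x⁵ + x⁴ + x³ + 1 (mod x⁸ + x⁵ + x⁴ + x³ + 1).
Reduced: x⁵ + x⁴ + x² + 1.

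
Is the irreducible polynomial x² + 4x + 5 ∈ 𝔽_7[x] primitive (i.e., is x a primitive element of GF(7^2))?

Write f(x) = x² + 4x + 5.
|GF(7^2)^×| = 7^2 − 1 = 48. Prime factorization: 48 = 2^4·3.
f is primitive ⇔ x has order 48 in GF(7)[x]/(f), i.e. x^(48/q) ≠ 1 for each prime q | 48.
x^(24) mod f = 6.
x^(16) mod f = 4.
None equal 1, so x has full order 48; f is primitive.

Yes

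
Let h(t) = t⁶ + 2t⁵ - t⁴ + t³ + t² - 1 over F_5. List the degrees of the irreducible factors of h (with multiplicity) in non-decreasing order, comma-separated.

Roots in F_5: h(0) = 4; h(1) = 3; h(2) = 3; h(3) = 4; h(4) = 2.
Complete factorization: h(t) = (t² - 2)·(t² - 2t - 2)·(t² - t + 1).
Factor degrees with multiplicity: 2 + 2 + 2 = 6.

2, 2, 2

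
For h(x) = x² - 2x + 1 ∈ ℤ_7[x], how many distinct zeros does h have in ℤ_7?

1

Evaluate at each of the 7 elements of ℤ_7:
h(0) = 1; h(1) = 0 → root; h(2) = 1; h(3) = 4; h(4) = 2; h(5) = 2; h(6) = 4.
Roots: {1}.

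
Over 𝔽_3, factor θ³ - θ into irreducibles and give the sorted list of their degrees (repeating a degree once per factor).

Write f(θ) = θ³ - θ.
Roots in 𝔽_3: f(0) = 0 → root; f(1) = 0 → root; f(2) = 0 → root.
Linear factors from roots: (θ), (θ - 1), (θ + 1).
Complete factorization: f(θ) = (θ)·(θ + 1)·(θ - 1).
Factor degrees with multiplicity: 1 + 1 + 1 = 3.

1, 1, 1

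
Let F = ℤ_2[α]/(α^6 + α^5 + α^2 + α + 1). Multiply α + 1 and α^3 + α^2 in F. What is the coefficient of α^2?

Multiply in ℤ_2[α]: (α + 1)·(α^3 + α^2) = α^4 + α^2.
Reduced: α^4 + α^2.

1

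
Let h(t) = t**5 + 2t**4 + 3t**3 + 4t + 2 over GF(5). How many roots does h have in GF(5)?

1

Evaluate at each of the 5 elements of GF(5):
h(0) = 2; h(1) = 2; h(2) = 3; h(3) = 0 → root; h(4) = 1.
Roots: {3}.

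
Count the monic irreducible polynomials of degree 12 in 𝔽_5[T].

20343700

Gauss's count: N_{5}(12) = (1/12) Σ_{d|12} μ(12/d)·5^d.
Divisors of 12: 1, 2, 3, 4, 6, 12; μ(12/d) for each: 0, 1, 0, -1, -1, 1.
Σ = 5^2 − 5^4 − 5^6 + 5^12 = 244124400.
N = 244124400/12 = 20343700.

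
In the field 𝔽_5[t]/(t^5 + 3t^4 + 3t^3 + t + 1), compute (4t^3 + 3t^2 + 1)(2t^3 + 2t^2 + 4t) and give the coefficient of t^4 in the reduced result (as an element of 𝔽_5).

3

Multiply in 𝔽_5[t]: (4t^3 + 3t^2 + 1)·(2t^3 + 2t^2 + 4t) = 3t^6 + 4t^5 + 2t^4 + 4t^3 + 2t^2 + 4t.
Reduce using t^5 ≡ 2t^4 + 2t^3 + 4t + 4 (mod t^5 + 3t^4 + 3t^3 + t + 1).
Reduced: 3t^4 + 4t^3 + 4t^2 + t.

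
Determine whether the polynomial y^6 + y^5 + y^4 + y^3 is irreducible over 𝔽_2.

No

Write f(y) = y^6 + y^5 + y^4 + y^3.
Check for roots in 𝔽_2: f(0) = 0 → root; f(1) = 0 → root.
f(0) = 0, so (y) divides f(y); f is reducible.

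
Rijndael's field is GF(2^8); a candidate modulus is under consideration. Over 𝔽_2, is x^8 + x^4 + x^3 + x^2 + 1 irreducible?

Yes

Write h(x) = x^8 + x^4 + x^3 + x^2 + 1.
Check for roots in 𝔽_2: h(0) = 1; h(1) = 1.
No roots, so no linear factors.
Monic irreducibles of degree 2 over GF(2): x^2 + x + 1.
None of them divide h (all give nonzero remainder).
Monic irreducibles of degree 3 over GF(2): x^3 + x + 1, x^3 + x^2 + 1.
None of them divide h (all give nonzero remainder).
Monic irreducibles of degree 4 over GF(2): x^4 + x + 1, x^4 + x^3 + 1, x^4 + x^3 + x^2 + x + 1.
None of them divide h (all give nonzero remainder).
No irreducible factor of degree ≤ 4 exists, so h is irreducible over GF(2).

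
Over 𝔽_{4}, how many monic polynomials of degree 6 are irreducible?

670

By the necklace-counting formula, N_4(6) = (1/6) Σ_{d|6} μ(6/d)·4^d.
Divisors of 6: 1, 2, 3, 6; μ(6/d) for each: 1, -1, -1, 1.
Σ = 4^1 − 4^2 − 4^3 + 4^6 = 4020.
N = 4020/6 = 670.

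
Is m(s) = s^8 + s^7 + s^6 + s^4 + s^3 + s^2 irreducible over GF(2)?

No

Check for roots in GF(2): m(0) = 0 → root; m(1) = 0 → root.
m(0) = 0, so (s) divides m(s); m is reducible.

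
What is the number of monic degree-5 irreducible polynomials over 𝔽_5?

x^(5^5) − x is the product of all monic irreducibles of degree dividing 5; Möbius inversion gives N = (1/5) Σ μ(5/d)·5^d.
Divisors of 5: 1, 5; μ(5/d) for each: -1, 1.
Σ = − 5^1 + 5^5 = 3120.
N = 3120/5 = 624.

624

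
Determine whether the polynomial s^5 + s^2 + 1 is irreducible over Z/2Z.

Write P(s) = s^5 + s^2 + 1.
Check for roots in Z/2Z: P(0) = 1; P(1) = 1.
No roots, so no linear factors.
Monic irreducibles of degree 2 over GF(2): s^2 + s + 1.
None of them divide P (all give nonzero remainder).
No irreducible factor of degree ≤ 2 exists, so P is irreducible over GF(2).

Yes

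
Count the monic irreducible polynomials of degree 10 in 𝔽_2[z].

Gauss's count: N_{2}(10) = (1/10) Σ_{d|10} μ(10/d)·2^d.
Divisors of 10: 1, 2, 5, 10; μ(10/d) for each: 1, -1, -1, 1.
Σ = 2^1 − 2^2 − 2^5 + 2^10 = 990.
N = 990/10 = 99.

99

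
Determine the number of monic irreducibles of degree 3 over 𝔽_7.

112

Gauss's count: N_{7}(3) = (1/3) Σ_{d|3} μ(3/d)·7^d.
Divisors of 3: 1, 3; μ(3/d) for each: -1, 1.
Σ = − 7^1 + 7^3 = 336.
N = 336/3 = 112.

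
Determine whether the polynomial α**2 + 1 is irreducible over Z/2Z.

Write h(α) = α**2 + 1.
Check for roots in Z/2Z: h(0) = 1; h(1) = 0 → root.
h(1) = 0, so (α − 1) divides h(α); h is reducible.

No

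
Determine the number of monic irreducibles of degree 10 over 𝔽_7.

28245840

x^(7^10) − x is the product of all monic irreducibles of degree dividing 10; Möbius inversion gives N = (1/10) Σ μ(10/d)·7^d.
Divisors of 10: 1, 2, 5, 10; μ(10/d) for each: 1, -1, -1, 1.
Σ = 7^1 − 7^2 − 7^5 + 7^10 = 282458400.
N = 282458400/10 = 28245840.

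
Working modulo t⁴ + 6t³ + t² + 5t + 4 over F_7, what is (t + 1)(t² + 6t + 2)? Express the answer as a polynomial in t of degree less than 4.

t^3 + t + 2

Multiply in F_7[t]: (t + 1)·(t² + 6t + 2) = t³ + t + 2.
Reduced: t³ + t + 2.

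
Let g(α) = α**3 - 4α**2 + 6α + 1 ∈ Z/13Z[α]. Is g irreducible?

Check each element of Z/13Z for a root: g(0)=1, g(1)=4, g(2)=5, g(3)=10, g(4)=12, g(5)=4, g(6)=5, g(7)=8, g(8)=6, g(9)=5, g(10)=11, g(11)=4, g(12)=3.
No roots. A degree-3 polynomial over a field with no linear factor is irreducible.

Yes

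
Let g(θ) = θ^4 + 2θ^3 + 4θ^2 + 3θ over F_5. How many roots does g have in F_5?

4

Evaluate at each of the 5 elements of F_5:
g(0) = 0 → root; g(1) = 0 → root; g(2) = 4; g(3) = 0 → root; g(4) = 0 → root.
Roots: {0, 1, 3, 4}.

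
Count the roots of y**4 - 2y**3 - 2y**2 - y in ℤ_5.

Write g(y) = y**4 - 2y**3 - 2y**2 - y.
Evaluate at each of the 5 elements of ℤ_5:
g(0) = 0 → root; g(1) = 1; g(2) = 0 → root; g(3) = 1; g(4) = 2.
Roots: {0, 2}.

2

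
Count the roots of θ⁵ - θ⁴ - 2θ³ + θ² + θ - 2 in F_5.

0

Write h(θ) = θ⁵ - θ⁴ - 2θ³ + θ² + θ - 2.
Evaluate at each of the 5 elements of F_5:
h(0) = 3; h(1) = 3; h(2) = 4; h(3) = 3; h(4) = 3.
No element is a root.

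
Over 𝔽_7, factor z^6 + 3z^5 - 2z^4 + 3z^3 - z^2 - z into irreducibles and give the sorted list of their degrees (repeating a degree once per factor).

1, 1, 1, 3

Write h(z) = z^6 + 3z^5 - 2z^4 + 3z^3 - z^2 - z.
Linear factors from roots: (z), (z - 3), (z + 1).
Complete factorization: h(z) = (z)·(z + 1)·(z - 3)·(z^3 - 2z^2 - 3z - 2).
Factor degrees with multiplicity: 1 + 1 + 1 + 3 = 6.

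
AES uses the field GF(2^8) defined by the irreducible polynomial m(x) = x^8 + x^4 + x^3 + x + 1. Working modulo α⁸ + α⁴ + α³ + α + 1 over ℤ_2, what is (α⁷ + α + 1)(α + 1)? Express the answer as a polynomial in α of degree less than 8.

Multiply in ℤ_2[α]: (α⁷ + α + 1)·(α + 1) = α⁸ + α⁷ + α² + 1.
Reduce using α⁸ ≡ α⁴ + α³ + α + 1 (mod α⁸ + α⁴ + α³ + α + 1).
Reduced: α⁷ + α⁴ + α³ + α² + α.

α^7 + α^4 + α^3 + α^2 + α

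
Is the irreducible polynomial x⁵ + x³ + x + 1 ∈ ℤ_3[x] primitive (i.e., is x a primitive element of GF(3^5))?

Yes

Write f(x) = x⁵ + x³ + x + 1.
|GF(3^5)^×| = 3^5 − 1 = 242. Prime factorization: 242 = 2·11^2.
f is primitive ⇔ x has order 242 in GF(3)[x]/(f), i.e. x^(242/q) ≠ 1 for each prime q | 242.
x^(121) mod f = 2.
x^(22) mod f = x⁴ + x² + 2.
None equal 1, so x has full order 242; f is primitive.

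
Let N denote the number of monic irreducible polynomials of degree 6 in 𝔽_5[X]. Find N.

By the necklace-counting formula, N_5(6) = (1/6) Σ_{d|6} μ(6/d)·5^d.
Divisors of 6: 1, 2, 3, 6; μ(6/d) for each: 1, -1, -1, 1.
Σ = 5^1 − 5^2 − 5^3 + 5^6 = 15480.
N = 15480/6 = 2580.

2580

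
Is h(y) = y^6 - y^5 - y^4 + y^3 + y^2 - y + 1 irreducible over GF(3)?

No

Check for roots in GF(3): h(0) = 1; h(1) = 1; h(2) = 0 → root.
h(2) = 0, so (y − 2) divides h(y); h is reducible.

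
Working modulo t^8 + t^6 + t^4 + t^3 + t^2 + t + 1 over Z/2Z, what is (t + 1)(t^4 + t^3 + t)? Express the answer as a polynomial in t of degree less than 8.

Multiply in Z/2Z[t]: (t + 1)·(t^4 + t^3 + t) = t^5 + t^3 + t^2 + t.
Reduced: t^5 + t^3 + t^2 + t.

t^5 + t^3 + t^2 + t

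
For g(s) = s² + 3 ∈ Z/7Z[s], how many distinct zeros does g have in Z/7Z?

Evaluate at each of the 7 elements of Z/7Z:
g(0) = 3; g(1) = 4; g(2) = 0 → root; g(3) = 5; g(4) = 5; g(5) = 0 → root; g(6) = 4.
Roots: {2, 5}.

2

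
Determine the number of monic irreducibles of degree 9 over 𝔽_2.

Gauss's count: N_{2}(9) = (1/9) Σ_{d|9} μ(9/d)·2^d.
Divisors of 9: 1, 3, 9; μ(9/d) for each: 0, -1, 1.
Σ = − 2^3 + 2^9 = 504.
N = 504/9 = 56.

56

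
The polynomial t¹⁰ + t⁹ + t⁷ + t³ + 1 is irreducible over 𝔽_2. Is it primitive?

Write f(t) = t¹⁰ + t⁹ + t⁷ + t³ + 1.
|GF(2^10)^×| = 2^10 − 1 = 1023. Prime factorization: 1023 = 3·11·31.
f is primitive ⇔ t has order 1023 in GF(2)[t]/(f), i.e. t^(1023/q) ≠ 1 for each prime q | 1023.
t^(341) mod f = t⁹ + t⁸ + t⁶ + t⁵ + t³ + t² + t.
t^(93) mod f = t⁹ + t⁸ + t⁷ + t⁶ + t⁵ + 1.
t^(33) mod f = t⁹ + t⁴ + t³ + t².
None equal 1, so t has full order 1023; f is primitive.

Yes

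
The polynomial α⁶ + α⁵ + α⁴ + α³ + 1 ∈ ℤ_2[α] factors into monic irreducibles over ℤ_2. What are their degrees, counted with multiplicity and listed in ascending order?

2, 4

Write h(α) = α⁶ + α⁵ + α⁴ + α³ + 1.
Roots in ℤ_2: h(0) = 1; h(1) = 1.
Complete factorization: h(α) = (α² + α + 1)·(α⁴ + α + 1).
Factor degrees with multiplicity: 2 + 4 = 6.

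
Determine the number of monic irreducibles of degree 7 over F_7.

The number of monic irreducibles of degree 7 over GF(7) is (1/7)·Σ_{d∣7} μ(7/d) 7^d.
Divisors of 7: 1, 7; μ(7/d) for each: -1, 1.
Σ = − 7^1 + 7^7 = 823536.
N = 823536/7 = 117648.

117648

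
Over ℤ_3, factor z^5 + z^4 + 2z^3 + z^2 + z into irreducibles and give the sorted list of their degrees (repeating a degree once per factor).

1, 1, 1, 2

Write f(z) = z^5 + z^4 + 2z^3 + z^2 + z.
Roots in ℤ_3: f(0) = 0 → root; f(1) = 0 → root; f(2) = 1.
Linear factors from roots: (z), (z + 2).
Complete factorization: f(z) = (z)·(z + 2)^2·(z^2 + 1).
Factor degrees with multiplicity: 1 + 1 + 1 + 2 = 5.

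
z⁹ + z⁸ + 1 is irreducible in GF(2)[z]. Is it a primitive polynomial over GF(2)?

No

Write f(z) = z⁹ + z⁸ + 1.
|GF(2^9)^×| = 2^9 − 1 = 511. Prime factorization: 511 = 7·73.
f is primitive ⇔ z has order 511 in GF(2)[z]/(f), i.e. z^(511/q) ≠ 1 for each prime q | 511.
z^(73) mod f = 1
z^(7) mod f = z⁷.
Since z^(73) = 1, the order of z divides 73 < 511; not primitive.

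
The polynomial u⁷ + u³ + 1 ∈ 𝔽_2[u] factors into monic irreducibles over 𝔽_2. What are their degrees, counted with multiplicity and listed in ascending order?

7

Write g(u) = u⁷ + u³ + 1.
Roots in 𝔽_2: g(0) = 1; g(1) = 1.
Complete factorization: g(u) = (u⁷ + u³ + 1).
Factor degrees with multiplicity: 7 = 7.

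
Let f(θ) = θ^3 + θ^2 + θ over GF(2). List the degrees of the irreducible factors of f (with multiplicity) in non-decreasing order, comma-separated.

Roots in GF(2): f(0) = 0 → root; f(1) = 1.
Linear factors from roots: (θ).
Complete factorization: f(θ) = (θ)·(θ^2 + θ + 1).
Factor degrees with multiplicity: 1 + 2 = 3.

1, 2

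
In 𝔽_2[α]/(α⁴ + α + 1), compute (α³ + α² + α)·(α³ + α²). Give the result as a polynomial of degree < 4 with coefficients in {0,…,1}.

α^2

Multiply in 𝔽_2[α]: (α³ + α² + α)·(α³ + α²) = α⁶ + α³.
Reduce using α⁴ ≡ α + 1 (mod α⁴ + α + 1).
Reduced: α².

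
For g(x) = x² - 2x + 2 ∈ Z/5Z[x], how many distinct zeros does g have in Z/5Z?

2

Evaluate at each of the 5 elements of Z/5Z:
g(0) = 2; g(1) = 1; g(2) = 2; g(3) = 0 → root; g(4) = 0 → root.
Roots: {3, 4}.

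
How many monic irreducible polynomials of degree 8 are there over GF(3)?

The number of monic irreducibles of degree 8 over GF(3) is (1/8)·Σ_{d∣8} μ(8/d) 3^d.
Divisors of 8: 1, 2, 4, 8; μ(8/d) for each: 0, 0, -1, 1.
Σ = − 3^4 + 3^8 = 6480.
N = 6480/8 = 810.

810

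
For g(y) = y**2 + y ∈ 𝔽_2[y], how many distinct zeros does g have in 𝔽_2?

Evaluate at each of the 2 elements of 𝔽_2:
g(0) = 0 → root; g(1) = 0 → root.
Roots: {0, 1}.

2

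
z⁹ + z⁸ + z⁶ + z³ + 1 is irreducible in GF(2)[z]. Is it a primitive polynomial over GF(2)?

No

Write f(z) = z⁹ + z⁸ + z⁶ + z³ + 1.
|GF(2^9)^×| = 2^9 − 1 = 511. Prime factorization: 511 = 7·73.
f is primitive ⇔ z has order 511 in GF(2)[z]/(f), i.e. z^(511/q) ≠ 1 for each prime q | 511.
z^(73) mod f = 1
z^(7) mod f = z⁷.
Since z^(73) = 1, the order of z divides 73 < 511; not primitive.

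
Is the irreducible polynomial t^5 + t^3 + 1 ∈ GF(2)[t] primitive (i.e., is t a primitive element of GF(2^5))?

Write f(t) = t^5 + t^3 + 1.
|GF(2^5)^×| = 2^5 − 1 = 31. Prime factorization: 31 = 31.
f is primitive ⇔ t has order 31 in GF(2)[t]/(f), i.e. t^(31/q) ≠ 1 for each prime q | 31.
t^(1) mod f = t.
None equal 1, so t has full order 31; f is primitive.

Yes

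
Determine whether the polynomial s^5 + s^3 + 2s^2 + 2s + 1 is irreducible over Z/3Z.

Write m(s) = s^5 + s^3 + 2s^2 + 2s + 1.
Check for roots in Z/3Z: m(0) = 1; m(1) = 1; m(2) = 2.
No roots, so no linear factors.
Monic irreducibles of degree 2 over GF(3): s^2 + 1, s^2 + s + 2, s^2 + 2s + 2.
None of them divide m (all give nonzero remainder).
No irreducible factor of degree ≤ 2 exists, so m is irreducible over GF(3).

Yes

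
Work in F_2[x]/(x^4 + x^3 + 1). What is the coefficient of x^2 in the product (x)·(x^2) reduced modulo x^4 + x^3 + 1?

Multiply in F_2[x]: (x)·(x^2) = x^3.
Reduced: x^3.

0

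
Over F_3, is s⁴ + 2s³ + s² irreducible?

Write m(s) = s⁴ + 2s³ + s².
Check for roots in F_3: m(0) = 0 → root; m(1) = 1; m(2) = 0 → root.
m(0) = 0, so (s) divides m(s); m is reducible.

No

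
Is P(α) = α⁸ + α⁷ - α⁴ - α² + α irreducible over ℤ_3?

No

Check for roots in ℤ_3: P(0) = 0 → root; P(1) = 1; P(2) = 0 → root.
P(0) = 0, so (α) divides P(α); P is reducible.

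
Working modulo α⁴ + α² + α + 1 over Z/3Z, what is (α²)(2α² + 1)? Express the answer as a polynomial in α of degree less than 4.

Multiply in Z/3Z[α]: (α²)·(2α² + 1) = 2α⁴ + α².
Reduce using α⁴ ≡ 2α² + 2α + 2 (mod α⁴ + α² + α + 1).
Reduced: 2α² + α + 1.

2α^2 + α + 1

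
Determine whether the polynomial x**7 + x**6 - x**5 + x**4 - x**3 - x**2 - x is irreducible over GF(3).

No

Write m(x) = x**7 + x**6 - x**5 + x**4 - x**3 - x**2 - x.
Check for roots in GF(3): m(0) = 0 → root; m(1) = 2; m(2) = 0 → root.
m(0) = 0, so (x) divides m(x); m is reducible.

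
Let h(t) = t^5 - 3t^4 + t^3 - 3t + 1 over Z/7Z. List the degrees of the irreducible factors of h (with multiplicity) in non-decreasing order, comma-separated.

5

Complete factorization: h(t) = (t^5 - 3t^4 + t^3 - 3t + 1).
Factor degrees with multiplicity: 5 = 5.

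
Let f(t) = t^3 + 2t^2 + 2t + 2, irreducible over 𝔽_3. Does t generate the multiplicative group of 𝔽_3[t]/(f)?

|GF(3^3)^×| = 3^3 − 1 = 26. Prime factorization: 26 = 2·13.
f is primitive ⇔ t has order 26 in GF(3)[t]/(f), i.e. t^(26/q) ≠ 1 for each prime q | 26.
t^(13) mod f = 1
t^(2) mod f = t^2.
Since t^(13) = 1, the order of t divides 13 < 26; not primitive.

No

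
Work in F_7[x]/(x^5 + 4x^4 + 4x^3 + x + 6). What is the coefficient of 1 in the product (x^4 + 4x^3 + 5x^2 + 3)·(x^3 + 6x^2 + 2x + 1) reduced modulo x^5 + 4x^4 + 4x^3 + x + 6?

Multiply in F_7[x]: (x^4 + 4x^3 + 5x^2 + 3)·(x^3 + 6x^2 + 2x + 1) = x^7 + 3x^6 + 3x^5 + 4x^4 + 3x^3 + 2x^2 + 6x + 3.
Reduce using x^5 ≡ 3x^4 + 3x^3 + 6x + 1 (mod x^5 + 4x^4 + 4x^3 + x + 6).
Reduced: 3x^4 + 4x^3 + 4x^2 + 2x + 6.

6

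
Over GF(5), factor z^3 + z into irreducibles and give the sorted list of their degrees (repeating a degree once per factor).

Write h(z) = z^3 + z.
Roots in GF(5): h(0) = 0 → root; h(1) = 2; h(2) = 0 → root; h(3) = 0 → root; h(4) = 3.
Linear factors from roots: (z), (z + 3), (z + 2).
Complete factorization: h(z) = (z)·(z + 2)·(z + 3).
Factor degrees with multiplicity: 1 + 1 + 1 = 3.

1, 1, 1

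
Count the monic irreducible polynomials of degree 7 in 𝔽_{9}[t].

x^(9^7) − x is the product of all monic irreducibles of degree dividing 7; Möbius inversion gives N = (1/7) Σ μ(7/d)·9^d.
Divisors of 7: 1, 7; μ(7/d) for each: -1, 1.
Σ = − 9^1 + 9^7 = 4782960.
N = 4782960/7 = 683280.

683280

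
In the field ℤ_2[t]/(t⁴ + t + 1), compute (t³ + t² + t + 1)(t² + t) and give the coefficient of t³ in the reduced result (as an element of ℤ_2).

0

Multiply in ℤ_2[t]: (t³ + t² + t + 1)·(t² + t) = t⁵ + t.
Reduce using t⁴ ≡ t + 1 (mod t⁴ + t + 1).
Reduced: t².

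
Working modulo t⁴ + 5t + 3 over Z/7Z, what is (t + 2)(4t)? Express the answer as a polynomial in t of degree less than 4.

4t^2 + t

Multiply in Z/7Z[t]: (t + 2)·(4t) = 4t² + t.
Reduced: 4t² + t.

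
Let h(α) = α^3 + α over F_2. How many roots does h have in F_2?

2

Evaluate at each of the 2 elements of F_2:
h(0) = 0 → root; h(1) = 0 → root.
Roots: {0, 1}.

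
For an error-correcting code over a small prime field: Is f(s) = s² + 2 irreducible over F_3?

Check for roots in F_3: f(0) = 2; f(1) = 0 → root; f(2) = 0 → root.
f(1) = 0, so (s − 1) divides f(s); f is reducible.

No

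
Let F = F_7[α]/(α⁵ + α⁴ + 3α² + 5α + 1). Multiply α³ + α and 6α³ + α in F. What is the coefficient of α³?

Multiply in F_7[α]: (α³ + α)·(6α³ + α) = 6α⁶ + α².
Reduce using α⁵ ≡ 6α⁴ + 4α² + 2α + 6 (mod α⁵ + α⁴ + 3α² + 5α + 1).
Reduced: 6α⁴ + 3α³ + 3α² + 3α + 6.

3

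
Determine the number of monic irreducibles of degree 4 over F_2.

By the necklace-counting formula, N_2(4) = (1/4) Σ_{d|4} μ(4/d)·2^d.
Divisors of 4: 1, 2, 4; μ(4/d) for each: 0, -1, 1.
Σ = − 2^2 + 2^4 = 12.
N = 12/4 = 3.

3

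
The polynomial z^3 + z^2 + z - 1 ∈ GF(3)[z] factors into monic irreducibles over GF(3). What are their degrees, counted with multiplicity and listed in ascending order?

3

Write f(z) = z^3 + z^2 + z - 1.
Roots in GF(3): f(0) = 2; f(1) = 2; f(2) = 1.
Complete factorization: f(z) = (z^3 + z^2 + z - 1).
Factor degrees with multiplicity: 3 = 3.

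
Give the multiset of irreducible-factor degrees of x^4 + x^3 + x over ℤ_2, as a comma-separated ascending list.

1, 3

Write h(x) = x^4 + x^3 + x.
Roots in ℤ_2: h(0) = 0 → root; h(1) = 1.
Linear factors from roots: (x).
Complete factorization: h(x) = (x)·(x^3 + x^2 + 1).
Factor degrees with multiplicity: 1 + 3 = 4.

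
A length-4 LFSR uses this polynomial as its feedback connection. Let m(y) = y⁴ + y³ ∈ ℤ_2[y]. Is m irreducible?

No

Check for roots in ℤ_2: m(0) = 0 → root; m(1) = 0 → root.
m(0) = 0, so (y) divides m(y); m is reducible.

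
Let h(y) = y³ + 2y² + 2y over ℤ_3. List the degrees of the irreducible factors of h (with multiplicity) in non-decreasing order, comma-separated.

Roots in ℤ_3: h(0) = 0 → root; h(1) = 2; h(2) = 2.
Linear factors from roots: (y).
Complete factorization: h(y) = (y)·(y² + 2y + 2).
Factor degrees with multiplicity: 1 + 2 = 3.

1, 2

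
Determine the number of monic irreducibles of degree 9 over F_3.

2184

By the necklace-counting formula, N_3(9) = (1/9) Σ_{d|9} μ(9/d)·3^d.
Divisors of 9: 1, 3, 9; μ(9/d) for each: 0, -1, 1.
Σ = − 3^3 + 3^9 = 19656.
N = 19656/9 = 2184.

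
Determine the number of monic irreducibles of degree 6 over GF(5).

The number of monic irreducibles of degree 6 over GF(5) is (1/6)·Σ_{d∣6} μ(6/d) 5^d.
Divisors of 6: 1, 2, 3, 6; μ(6/d) for each: 1, -1, -1, 1.
Σ = 5^1 − 5^2 − 5^3 + 5^6 = 15480.
N = 15480/6 = 2580.

2580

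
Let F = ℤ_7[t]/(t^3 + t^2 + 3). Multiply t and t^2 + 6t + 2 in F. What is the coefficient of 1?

Multiply in ℤ_7[t]: (t)·(t^2 + 6t + 2) = t^3 + 6t^2 + 2t.
Reduce using t^3 ≡ 6t^2 + 4 (mod t^3 + t^2 + 3).
Reduced: 5t^2 + 2t + 4.

4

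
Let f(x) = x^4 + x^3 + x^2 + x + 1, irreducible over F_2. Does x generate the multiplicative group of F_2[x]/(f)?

|GF(2^4)^×| = 2^4 − 1 = 15. Prime factorization: 15 = 3·5.
f is primitive ⇔ x has order 15 in GF(2)[x]/(f), i.e. x^(15/q) ≠ 1 for each prime q | 15.
x^(5) mod f = 1
x^(3) mod f = x^3.
Since x^(5) = 1, the order of x divides 5 < 15; not primitive.

No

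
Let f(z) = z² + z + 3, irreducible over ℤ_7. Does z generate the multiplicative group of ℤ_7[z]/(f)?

Yes

|GF(7^2)^×| = 7^2 − 1 = 48. Prime factorization: 48 = 2^4·3.
f is primitive ⇔ z has order 48 in GF(7)[z]/(f), i.e. z^(48/q) ≠ 1 for each prime q | 48.
z^(24) mod f = 6.
z^(16) mod f = 2.
None equal 1, so z has full order 48; f is primitive.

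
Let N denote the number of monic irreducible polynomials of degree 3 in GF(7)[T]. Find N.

112

x^(7^3) − x is the product of all monic irreducibles of degree dividing 3; Möbius inversion gives N = (1/3) Σ μ(3/d)·7^d.
Divisors of 3: 1, 3; μ(3/d) for each: -1, 1.
Σ = − 7^1 + 7^3 = 336.
N = 336/3 = 112.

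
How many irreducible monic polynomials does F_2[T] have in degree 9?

56

By the necklace-counting formula, N_2(9) = (1/9) Σ_{d|9} μ(9/d)·2^d.
Divisors of 9: 1, 3, 9; μ(9/d) for each: 0, -1, 1.
Σ = − 2^3 + 2^9 = 504.
N = 504/9 = 56.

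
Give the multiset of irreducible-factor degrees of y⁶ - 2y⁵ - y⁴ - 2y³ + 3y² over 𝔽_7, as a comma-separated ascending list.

Write g(y) = y⁶ - 2y⁵ - y⁴ - 2y³ + 3y².
Linear factors from roots: (y), (y + 2), (y + 1).
Complete factorization: g(y) = (y + 1)·(y + 2)·(y)^2·(y² + 2y - 2).
Factor degrees with multiplicity: 1 + 1 + 1 + 1 + 2 = 6.

1, 1, 1, 1, 2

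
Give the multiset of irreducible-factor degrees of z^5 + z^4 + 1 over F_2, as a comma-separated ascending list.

2, 3

Write h(z) = z^5 + z^4 + 1.
Roots in F_2: h(0) = 1; h(1) = 1.
Complete factorization: h(z) = (z^2 + z + 1)·(z^3 + z + 1).
Factor degrees with multiplicity: 2 + 3 = 5.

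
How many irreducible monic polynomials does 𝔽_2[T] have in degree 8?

30

x^(2^8) − x is the product of all monic irreducibles of degree dividing 8; Möbius inversion gives N = (1/8) Σ μ(8/d)·2^d.
Divisors of 8: 1, 2, 4, 8; μ(8/d) for each: 0, 0, -1, 1.
Σ = − 2^4 + 2^8 = 240.
N = 240/8 = 30.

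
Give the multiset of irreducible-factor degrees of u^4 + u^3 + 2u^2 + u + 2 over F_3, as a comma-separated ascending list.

1, 3

Write f(u) = u^4 + u^3 + 2u^2 + u + 2.
Roots in F_3: f(0) = 2; f(1) = 1; f(2) = 0 → root.
Linear factors from roots: (u + 1).
Complete factorization: f(u) = (u + 1)·(u^3 + 2u + 2).
Factor degrees with multiplicity: 1 + 3 = 4.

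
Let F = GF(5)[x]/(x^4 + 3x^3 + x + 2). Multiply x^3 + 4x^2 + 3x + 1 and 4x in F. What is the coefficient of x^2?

2

Multiply in GF(5)[x]: (x^3 + 4x^2 + 3x + 1)·(4x) = 4x^4 + x^3 + 2x^2 + 4x.
Reduce using x^4 ≡ 2x^3 + 4x + 3 (mod x^4 + 3x^3 + x + 2).
Reduced: 4x^3 + 2x^2 + 2.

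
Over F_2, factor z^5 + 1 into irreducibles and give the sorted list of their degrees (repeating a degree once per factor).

Write f(z) = z^5 + 1.
Roots in F_2: f(0) = 1; f(1) = 0 → root.
Linear factors from roots: (z + 1).
Complete factorization: f(z) = (z + 1)·(z^4 + z^3 + z^2 + z + 1).
Factor degrees with multiplicity: 1 + 4 = 5.

1, 4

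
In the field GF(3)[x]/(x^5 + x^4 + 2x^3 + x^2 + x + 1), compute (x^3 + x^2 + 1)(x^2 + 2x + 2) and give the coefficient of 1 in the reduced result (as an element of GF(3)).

1

Multiply in GF(3)[x]: (x^3 + x^2 + 1)·(x^2 + 2x + 2) = x^5 + x^3 + 2x + 2.
Reduce using x^5 ≡ 2x^4 + x^3 + 2x^2 + 2x + 2 (mod x^5 + x^4 + 2x^3 + x^2 + x + 1).
Reduced: 2x^4 + 2x^3 + 2x^2 + x + 1.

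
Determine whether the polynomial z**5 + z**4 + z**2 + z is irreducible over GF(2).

No

Write m(z) = z**5 + z**4 + z**2 + z.
Check for roots in GF(2): m(0) = 0 → root; m(1) = 0 → root.
m(0) = 0, so (z) divides m(z); m is reducible.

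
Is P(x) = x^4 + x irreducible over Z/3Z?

Check for roots in Z/3Z: P(0) = 0 → root; P(1) = 2; P(2) = 0 → root.
P(0) = 0, so (x) divides P(x); P is reducible.

No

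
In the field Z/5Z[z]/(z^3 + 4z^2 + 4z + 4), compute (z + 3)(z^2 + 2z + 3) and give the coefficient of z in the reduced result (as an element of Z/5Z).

0

Multiply in Z/5Z[z]: (z + 3)·(z^2 + 2z + 3) = z^3 + 4z + 4.
Reduce using z^3 ≡ z^2 + z + 1 (mod z^3 + 4z^2 + 4z + 4).
Reduced: z^2.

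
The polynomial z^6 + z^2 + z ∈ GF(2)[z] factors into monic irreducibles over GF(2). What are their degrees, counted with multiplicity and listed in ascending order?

1, 2, 3

Write g(z) = z^6 + z^2 + z.
Roots in GF(2): g(0) = 0 → root; g(1) = 1.
Linear factors from roots: (z).
Complete factorization: g(z) = (z)·(z^2 + z + 1)·(z^3 + z^2 + 1).
Factor degrees with multiplicity: 1 + 2 + 3 = 6.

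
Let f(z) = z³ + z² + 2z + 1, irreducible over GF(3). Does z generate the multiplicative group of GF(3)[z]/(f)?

|GF(3^3)^×| = 3^3 − 1 = 26. Prime factorization: 26 = 2·13.
f is primitive ⇔ z has order 26 in GF(3)[z]/(f), i.e. z^(26/q) ≠ 1 for each prime q | 26.
z^(13) mod f = 2.
z^(2) mod f = z².
None equal 1, so z has full order 26; f is primitive.

Yes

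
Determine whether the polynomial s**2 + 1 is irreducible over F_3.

Yes

Write m(s) = s**2 + 1.
Check for roots in F_3: m(0) = 1; m(1) = 2; m(2) = 2.
No roots. A degree-2 polynomial over a field with no linear factor is irreducible.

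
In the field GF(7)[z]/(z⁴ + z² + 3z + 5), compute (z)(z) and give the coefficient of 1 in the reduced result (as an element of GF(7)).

Multiply in GF(7)[z]: (z)·(z) = z².
Reduced: z².

0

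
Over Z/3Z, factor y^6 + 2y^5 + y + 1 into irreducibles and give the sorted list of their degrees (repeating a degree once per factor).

Write g(y) = y^6 + 2y^5 + y + 1.
Roots in Z/3Z: g(0) = 1; g(1) = 2; g(2) = 2.
Complete factorization: g(y) = (y^2 + 1)·(y^2 + y + 2)^2.
Factor degrees with multiplicity: 2 + 2 + 2 = 6.

2, 2, 2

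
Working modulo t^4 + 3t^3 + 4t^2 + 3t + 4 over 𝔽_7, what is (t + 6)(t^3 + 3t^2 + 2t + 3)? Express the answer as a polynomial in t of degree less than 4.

Multiply in 𝔽_7[t]: (t + 6)·(t^3 + 3t^2 + 2t + 3) = t^4 + 2t^3 + 6t^2 + t + 4.
Reduce using t^4 ≡ 4t^3 + 3t^2 + 4t + 3 (mod t^4 + 3t^3 + 4t^2 + 3t + 4).
Reduced: 6t^3 + 2t^2 + 5t.

6t^3 + 2t^2 + 5t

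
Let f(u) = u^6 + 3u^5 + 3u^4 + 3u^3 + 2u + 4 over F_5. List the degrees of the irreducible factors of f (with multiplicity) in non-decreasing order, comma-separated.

1, 1, 2, 2

Roots in F_5: f(0) = 4; f(1) = 1; f(2) = 0 → root; f(3) = 2; f(4) = 0 → root.
Linear factors from roots: (u + 3), (u + 1).
Complete factorization: f(u) = (u + 1)·(u + 3)·(u^2 + u + 2)·(u^2 + 3u + 4).
Factor degrees with multiplicity: 1 + 1 + 2 + 2 = 6.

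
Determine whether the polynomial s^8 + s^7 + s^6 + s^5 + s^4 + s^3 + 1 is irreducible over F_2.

Write P(s) = s^8 + s^7 + s^6 + s^5 + s^4 + s^3 + 1.
Check for roots in F_2: P(0) = 1; P(1) = 1.
No roots, so no linear factors.
Monic irreducibles of degree 2 over GF(2): s^2 + s + 1.
None of them divide P (all give nonzero remainder).
Monic irreducibles of degree 3 over GF(2): s^3 + s + 1, s^3 + s^2 + 1.
None of them divide P (all give nonzero remainder).
Monic irreducibles of degree 4 over GF(2): s^4 + s + 1, s^4 + s^3 + 1, s^4 + s^3 + s^2 + s + 1.
None of them divide P (all give nonzero remainder).
No irreducible factor of degree ≤ 4 exists, so P is irreducible over GF(2).

Yes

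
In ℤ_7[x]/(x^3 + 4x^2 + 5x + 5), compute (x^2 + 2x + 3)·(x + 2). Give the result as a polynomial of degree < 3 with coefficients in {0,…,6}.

2x + 1

Multiply in ℤ_7[x]: (x^2 + 2x + 3)·(x + 2) = x^3 + 4x^2 + 6.
Reduce using x^3 ≡ 3x^2 + 2x + 2 (mod x^3 + 4x^2 + 5x + 5).
Reduced: 2x + 1.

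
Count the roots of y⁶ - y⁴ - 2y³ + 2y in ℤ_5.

4

Write P(y) = y⁶ - y⁴ - 2y³ + 2y.
Evaluate at each of the 5 elements of ℤ_5:
P(0) = 0 → root; P(1) = 0 → root; P(2) = 1; P(3) = 0 → root; P(4) = 0 → root.
Roots: {0, 1, 3, 4}.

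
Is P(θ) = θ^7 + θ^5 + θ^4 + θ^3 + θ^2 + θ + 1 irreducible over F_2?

Yes

Check for roots in F_2: P(0) = 1; P(1) = 1.
No roots, so no linear factors.
Monic irreducibles of degree 2 over GF(2): θ^2 + θ + 1.
None of them divide P (all give nonzero remainder).
Monic irreducibles of degree 3 over GF(2): θ^3 + θ + 1, θ^3 + θ^2 + 1.
None of them divide P (all give nonzero remainder).
No irreducible factor of degree ≤ 3 exists, so P is irreducible over GF(2).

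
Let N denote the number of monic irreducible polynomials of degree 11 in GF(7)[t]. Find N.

By the necklace-counting formula, N_7(11) = (1/11) Σ_{d|11} μ(11/d)·7^d.
Divisors of 11: 1, 11; μ(11/d) for each: -1, 1.
Σ = − 7^1 + 7^11 = 1977326736.
N = 1977326736/11 = 179756976.

179756976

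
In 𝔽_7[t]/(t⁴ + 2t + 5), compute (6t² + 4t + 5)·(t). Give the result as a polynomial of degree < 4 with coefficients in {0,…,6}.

Multiply in 𝔽_7[t]: (6t² + 4t + 5)·(t) = 6t³ + 4t² + 5t.
Reduced: 6t³ + 4t² + 5t.

6t^3 + 4t^2 + 5t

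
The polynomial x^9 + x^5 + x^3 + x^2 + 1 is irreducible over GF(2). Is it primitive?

Write f(x) = x^9 + x^5 + x^3 + x^2 + 1.
|GF(2^9)^×| = 2^9 − 1 = 511. Prime factorization: 511 = 7·73.
f is primitive ⇔ x has order 511 in GF(2)[x]/(f), i.e. x^(511/q) ≠ 1 for each prime q | 511.
x^(73) mod f = x^7 + x^6 + x^4 + x^3 + x^2 + x + 1.
x^(7) mod f = x^7.
None equal 1, so x has full order 511; f is primitive.

Yes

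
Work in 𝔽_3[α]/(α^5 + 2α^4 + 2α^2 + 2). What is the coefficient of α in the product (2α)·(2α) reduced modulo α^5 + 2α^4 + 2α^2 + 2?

0

Multiply in 𝔽_3[α]: (2α)·(2α) = α^2.
Reduced: α^2.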